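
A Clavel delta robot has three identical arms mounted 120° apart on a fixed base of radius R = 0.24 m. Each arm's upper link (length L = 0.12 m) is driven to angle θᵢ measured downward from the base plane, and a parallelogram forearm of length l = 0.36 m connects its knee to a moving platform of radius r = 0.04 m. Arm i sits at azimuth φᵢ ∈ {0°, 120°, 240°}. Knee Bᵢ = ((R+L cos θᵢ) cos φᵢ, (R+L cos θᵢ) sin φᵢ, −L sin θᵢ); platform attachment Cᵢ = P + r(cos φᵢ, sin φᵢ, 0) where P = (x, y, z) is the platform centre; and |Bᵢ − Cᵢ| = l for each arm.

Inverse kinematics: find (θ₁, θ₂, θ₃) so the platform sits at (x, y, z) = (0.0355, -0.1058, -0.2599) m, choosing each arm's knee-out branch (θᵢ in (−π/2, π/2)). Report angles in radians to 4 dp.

θ₁ = 0.4366, θ₂ = 1.3965, θ₃ = 0.0868

φ1=0.0° → target in arm frame (0.0355, -0.1058)
  A=0.1645, B=-0.2599, C=(l²−L²−A²−y'²−z²)/(2L)=0.0392
  γ=atan2(-0.2599,0.1645)=-1.0065;  ψ=arccos(0.1273)=1.4431;  θ1=γ+ψ≈0.4366
φ2=120.0° → target in arm frame (-0.1094, 0.0222)
  e−x'=0.3094;  (l²−L²−(e−x')²−y'²−z²)/2L = -0.2023
  √(A²+B²)=0.4041;  θ2 = -0.6987+2.0952 ≈ 1.3965
arm 3 (φ=240.0°): x'=0.0739, y'=0.0836
  e−x'=0.1261;  (l²−L²−(e−x')²−y'²−z²)/2L = 0.1031
  θ3 = atan2(B,A) + arccos(C/0.2889) = 0.0868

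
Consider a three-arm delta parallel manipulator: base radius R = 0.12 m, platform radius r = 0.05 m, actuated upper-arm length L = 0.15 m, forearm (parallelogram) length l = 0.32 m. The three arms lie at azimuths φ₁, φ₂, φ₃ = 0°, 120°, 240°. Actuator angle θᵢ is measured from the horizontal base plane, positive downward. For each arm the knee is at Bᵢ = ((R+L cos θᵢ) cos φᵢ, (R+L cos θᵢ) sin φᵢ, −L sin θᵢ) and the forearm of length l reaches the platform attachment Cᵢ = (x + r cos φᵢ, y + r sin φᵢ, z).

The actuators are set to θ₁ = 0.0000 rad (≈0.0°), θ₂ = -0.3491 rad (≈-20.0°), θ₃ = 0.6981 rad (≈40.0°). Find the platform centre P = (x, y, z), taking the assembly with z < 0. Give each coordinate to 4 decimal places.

(0.0249, 0.1056, -0.2306)

φ1=0.0°: virtual centre (0.2200, 0.0000, 0.0000), radius l
S2 = (0.2110·cos120.0°, 0.2110·sin120.0°, 0.0513) = (-0.1055, 0.1827, 0.0513)
φ3=240.0°: virtual centre (-0.0925, -0.1601, -0.0964), radius l
subtract pairs → two planes through P
plane₁₂: -0.6510x+0.3654y+0.1026z = -0.0013
Cramer: x(z) = 0.0050-0.0861z;  y(z) = 0.0055-0.4342z
quadratic in z: (1.1959)z²+(0.0322)z+(-0.0562)=0, √Δ=0.5193 → z ∈ {-0.2306, 0.2037}; z = -0.2306 (taking z<0)
x = 0.0249, y = 0.1056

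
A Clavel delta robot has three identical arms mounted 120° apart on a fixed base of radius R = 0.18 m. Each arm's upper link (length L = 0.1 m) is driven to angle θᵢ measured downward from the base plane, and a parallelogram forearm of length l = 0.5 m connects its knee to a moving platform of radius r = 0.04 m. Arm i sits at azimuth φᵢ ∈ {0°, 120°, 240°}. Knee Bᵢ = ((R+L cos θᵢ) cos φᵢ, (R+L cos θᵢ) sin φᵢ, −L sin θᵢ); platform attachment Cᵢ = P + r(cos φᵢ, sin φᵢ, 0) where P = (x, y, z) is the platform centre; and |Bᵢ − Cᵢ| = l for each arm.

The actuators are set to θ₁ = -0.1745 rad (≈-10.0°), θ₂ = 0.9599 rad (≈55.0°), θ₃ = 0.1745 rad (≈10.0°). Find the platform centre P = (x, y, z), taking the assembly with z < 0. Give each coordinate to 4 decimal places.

centre 1 = (0.2385·cos0.0°, 0.2385·sin0.0°, 0.0174) = (0.2385, 0.0000, 0.0174)
φ2=120.0°: virtual centre (-0.0987, 0.1709, -0.0819), radius l
centre 3 = (0.2385·cos240.0°, 0.2385·sin240.0°, -0.0174) = (-0.1192, -0.2065, -0.0174)
subtract pairs → two planes through P
linear system: -0.6743x+0.3418y = -0.0115−-0.1985z; -0.7154x+-0.4131y = 0.0000−-0.0694z
det = 0.5231;  x = 0.0091+-0.2022z,  y = -0.0157+0.1820z
quadratic in z: (1.0740)z²+(0.0523)z+(-0.1968)=0, √Δ=0.9210 → z ∈ {-0.4531, 0.4044}; z = -0.4531 (taking z<0)
x = 0.1007, y = -0.0982

(0.1007, -0.0982, -0.4531)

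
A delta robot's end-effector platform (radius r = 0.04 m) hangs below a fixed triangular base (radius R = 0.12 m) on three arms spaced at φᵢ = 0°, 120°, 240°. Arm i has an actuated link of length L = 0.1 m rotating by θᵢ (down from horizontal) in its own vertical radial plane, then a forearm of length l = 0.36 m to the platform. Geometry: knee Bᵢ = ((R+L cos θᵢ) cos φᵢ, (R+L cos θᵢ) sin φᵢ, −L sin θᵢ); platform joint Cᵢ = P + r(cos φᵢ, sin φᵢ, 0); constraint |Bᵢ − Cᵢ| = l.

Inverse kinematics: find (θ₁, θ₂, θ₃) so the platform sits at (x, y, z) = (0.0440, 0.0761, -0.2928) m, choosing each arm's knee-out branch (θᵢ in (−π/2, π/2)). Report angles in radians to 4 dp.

arm 1 (φ=0.0°): x'=0.0440, y'=0.0761
  A cos θ + B sin θ = C:  0.0360·cos θ + -0.2928·sin θ = 0.1339
  θ1 = atan2(B,A) + arccos(C/0.2950) = -0.3488
φ2=120.0° → target in arm frame (0.0439, -0.0762)
  A cos θ + B sin θ = C:  0.0361·cos θ + -0.2928·sin θ = 0.1338
  √(A²+B²)=0.2950;  θ2 = -1.4481+1.1000 ≈ -0.3482
φ3=240.0° → target in arm frame (-0.0879, 0.0001)
  A cos θ + B sin θ = C:  0.1679·cos θ + -0.2928·sin θ = 0.0284
  γ=atan2(-0.2928,0.1679)=-1.0501;  ψ=arccos(0.0841)=1.4866;  θ3=γ+ψ≈0.4365

θ₁ = -0.3488, θ₂ = -0.3482, θ₃ = 0.4365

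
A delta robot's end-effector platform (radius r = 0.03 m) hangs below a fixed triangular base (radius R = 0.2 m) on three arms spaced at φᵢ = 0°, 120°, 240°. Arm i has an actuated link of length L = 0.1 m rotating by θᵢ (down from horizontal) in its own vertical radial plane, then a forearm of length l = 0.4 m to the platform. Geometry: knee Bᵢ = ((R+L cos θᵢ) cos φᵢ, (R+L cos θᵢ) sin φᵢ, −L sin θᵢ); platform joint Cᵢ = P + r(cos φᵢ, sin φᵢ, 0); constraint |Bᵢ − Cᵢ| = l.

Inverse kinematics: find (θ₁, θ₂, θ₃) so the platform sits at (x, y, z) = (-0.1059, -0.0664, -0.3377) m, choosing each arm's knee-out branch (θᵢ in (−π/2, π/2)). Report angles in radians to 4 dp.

θ₁ = 1.2214, θ₂ = 0.6105, θ₃ = -0.2619

φ1=0.0° → target in arm frame (-0.1059, -0.0664)
  A=0.2759, B=-0.3377, C=(l²−L²−A²−y'²−z²)/(2L)=-0.2229
  γ=atan2(-0.3377,0.2759)=-0.8858;  ψ=arccos(-0.5110)=2.1072;  θ1=γ+ψ≈1.2214
φ2=120.0° → target in arm frame (-0.0046, 0.1249)
  A=0.1746, B=-0.3377, C=(l²−L²−A²−y'²−z²)/(2L)=-0.0506
  √(A²+B²)=0.3801;  θ2 = -1.0937+1.7042 ≈ 0.6105
arm 3 (φ=240.0°): x'=0.1105, y'=-0.0585
  e−x'=0.0595;  (l²−L²−(e−x')²−y'²−z²)/2L = 0.1449
  γ=atan2(-0.3377,0.0595)=-1.3963;  ψ=arccos(0.4227)=1.1344;  θ3=γ+ψ≈-0.2619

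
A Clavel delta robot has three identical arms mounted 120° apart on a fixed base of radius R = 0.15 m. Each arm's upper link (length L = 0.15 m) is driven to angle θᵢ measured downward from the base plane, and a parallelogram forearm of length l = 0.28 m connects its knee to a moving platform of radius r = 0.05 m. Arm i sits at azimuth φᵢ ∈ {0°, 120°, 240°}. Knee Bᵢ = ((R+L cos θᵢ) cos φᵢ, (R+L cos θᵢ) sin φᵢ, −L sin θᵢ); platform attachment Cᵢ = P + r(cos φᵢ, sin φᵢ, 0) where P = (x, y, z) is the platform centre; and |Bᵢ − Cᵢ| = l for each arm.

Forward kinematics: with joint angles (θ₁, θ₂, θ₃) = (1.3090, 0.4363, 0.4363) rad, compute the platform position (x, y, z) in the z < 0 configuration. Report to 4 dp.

arm 1 at φ=0.0°: ρ1 = 0.1388;  O1 = (0.1388, 0.0000, -0.1449)
φ2=120.0°: virtual centre (-0.1180, 0.2043, -0.0634), radius l
φ3=240.0°: virtual centre (-0.1180, -0.2043, -0.0634), radius l
eliminate P² terms by subtracting sphere 1 from 2 and 3
plane₁₂: -0.5136x+0.4087y+0.1630z = 0.0194
det = 0.4198;  x = -0.0378+0.3174z,  y = 0.0000+0.0000z
into |P−O₁|² = l²: 1.1007z² + 0.1777z + -0.0262 = 0;  Δ = 0.1469;  z = -0.2548 or 0.0934 → z<0 root = -0.2548
x = -0.1187, y = 0.0000

(-0.1187, 0.0000, -0.2548)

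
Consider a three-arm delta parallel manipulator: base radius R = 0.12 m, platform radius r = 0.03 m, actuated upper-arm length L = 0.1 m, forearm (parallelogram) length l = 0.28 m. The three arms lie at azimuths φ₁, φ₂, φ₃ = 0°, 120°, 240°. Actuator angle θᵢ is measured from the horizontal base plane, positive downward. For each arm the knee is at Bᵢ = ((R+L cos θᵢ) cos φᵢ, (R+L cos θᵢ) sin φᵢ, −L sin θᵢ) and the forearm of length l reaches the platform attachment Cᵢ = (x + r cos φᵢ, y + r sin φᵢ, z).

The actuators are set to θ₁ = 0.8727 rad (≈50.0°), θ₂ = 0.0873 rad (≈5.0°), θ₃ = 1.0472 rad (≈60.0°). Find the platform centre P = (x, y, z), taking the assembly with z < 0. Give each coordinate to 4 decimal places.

centre 1 = (0.1543·cos0.0°, 0.1543·sin0.0°, -0.0766) = (0.1543, 0.0000, -0.0766)
centre 2 = (0.1896·cos120.0°, 0.1896·sin120.0°, -0.0087) = (-0.0948, 0.1642, -0.0087)
φ3=240.0°: virtual centre (-0.0700, -0.1212, -0.0866), radius l
|centre ₂|²−|centre ₁|² = 0.0064;  |centre ₃|²−|centre ₁|² = -0.0026
[-0.4982 0.3284 0.1358]·P = 0.0064;  [-0.4486 -0.2425 -0.0200]·P = -0.0026
Cramer: x(z) = -0.0026+0.0983z;  y(z) = 0.0154-0.2643z
into |P−centre ₁|² = l²: 1.0795z² + 0.1142z + -0.0477 = 0;  Δ = 0.2189;  z = -0.2696 or 0.1638 → z<0 root = -0.2696
x = -0.0291, y = 0.0867

(-0.0291, 0.0867, -0.2696)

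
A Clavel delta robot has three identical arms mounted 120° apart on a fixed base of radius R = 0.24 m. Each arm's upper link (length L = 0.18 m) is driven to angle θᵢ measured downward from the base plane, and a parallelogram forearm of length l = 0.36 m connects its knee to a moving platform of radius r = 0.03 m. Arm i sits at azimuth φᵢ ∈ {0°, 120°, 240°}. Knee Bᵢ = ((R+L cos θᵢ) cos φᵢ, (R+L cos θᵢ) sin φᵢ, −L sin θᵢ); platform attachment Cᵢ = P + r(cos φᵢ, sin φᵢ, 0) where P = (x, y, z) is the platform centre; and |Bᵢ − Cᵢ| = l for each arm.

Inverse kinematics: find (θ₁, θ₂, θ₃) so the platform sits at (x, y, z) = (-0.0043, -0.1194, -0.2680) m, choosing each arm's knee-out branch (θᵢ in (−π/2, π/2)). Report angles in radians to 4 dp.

θ₁ = 0.9601, θ₂ = 1.3960, θ₃ = 0.2619

φ1=0.0° → target in arm frame (-0.0043, -0.1194)
  e−x'=0.2143;  (l²−L²−(e−x')²−y'²−z²)/2L = -0.0967
  γ=atan2(-0.2680,0.2143)=-0.8963;  ψ=arccos(-0.2817)=1.8564;  θ1=γ+ψ≈0.9601
φ2=120.0° → target in arm frame (-0.1013, 0.0634)
  e−x'=0.3113;  (l²−L²−(e−x')²−y'²−z²)/2L = -0.2098
  √(A²+B²)=0.4107;  θ2 = -0.7109+2.1069 ≈ 1.3960
arm 3 (φ=240.0°): x'=0.1056, y'=0.0560
  e−x'=0.1044;  (l²−L²−(e−x')²−y'²−z²)/2L = 0.0315
  √(A²+B²)=0.2876;  θ3 = -1.1992+1.4611 ≈ 0.2619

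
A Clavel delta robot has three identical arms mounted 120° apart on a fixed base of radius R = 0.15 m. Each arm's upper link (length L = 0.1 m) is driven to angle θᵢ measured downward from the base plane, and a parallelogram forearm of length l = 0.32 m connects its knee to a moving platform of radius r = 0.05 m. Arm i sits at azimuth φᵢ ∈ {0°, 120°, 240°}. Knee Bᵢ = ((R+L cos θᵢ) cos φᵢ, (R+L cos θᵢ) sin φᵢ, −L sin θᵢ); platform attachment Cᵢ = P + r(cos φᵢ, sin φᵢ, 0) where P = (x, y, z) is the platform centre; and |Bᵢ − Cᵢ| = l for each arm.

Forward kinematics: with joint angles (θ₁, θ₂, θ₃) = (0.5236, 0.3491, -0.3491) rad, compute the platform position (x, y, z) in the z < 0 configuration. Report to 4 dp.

φ1=0.0°: virtual centre (0.1866, 0.0000, -0.0500), radius l
centre 2 = (0.1940·cos120.0°, 0.1940·sin120.0°, -0.0342) = (-0.0970, 0.1680, -0.0342)
centre 3 = (0.1940·cos240.0°, 0.1940·sin240.0°, 0.0342) = (-0.0970, -0.1680, 0.0342)
|centre ₂|²−|centre ₁|² = 0.0015;  |centre ₃|²−|centre ₁|² = 0.0015
[-0.5672 0.3360 0.0316]·P = 0.0015;  [-0.5672 -0.3360 0.1684]·P = 0.0015
det = 0.3811;  x = -0.0026+0.1763z,  y = 0.0000+0.2036z
sphere 1 gives Az²+Bz+C=0 with A=1.0725, B=0.0333, C=-0.0641;  B²−4AC=0.2761;  roots -0.2605, 0.2294;  negative root z = -0.2605
x = -0.0485, y = -0.0530

(-0.0485, -0.0530, -0.2605)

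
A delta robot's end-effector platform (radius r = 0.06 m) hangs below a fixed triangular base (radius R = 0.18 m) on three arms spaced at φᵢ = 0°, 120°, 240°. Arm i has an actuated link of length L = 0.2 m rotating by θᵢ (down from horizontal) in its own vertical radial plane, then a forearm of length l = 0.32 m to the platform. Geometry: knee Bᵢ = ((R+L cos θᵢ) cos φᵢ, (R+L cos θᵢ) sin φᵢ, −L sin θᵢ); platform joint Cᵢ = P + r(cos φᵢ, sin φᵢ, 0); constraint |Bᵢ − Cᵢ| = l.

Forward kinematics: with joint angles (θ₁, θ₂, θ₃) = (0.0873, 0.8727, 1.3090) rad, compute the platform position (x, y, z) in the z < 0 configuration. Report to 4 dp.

(0.1354, 0.0693, -0.2700)

O1 = (0.3192·cos0.0°, 0.3192·sin0.0°, -0.0174) = (0.3192, 0.0000, -0.0174)
arm 2 at φ=120.0°: (R−r)+L cos θ2 = 0.2486;  O2 = (-0.1243, 0.2153, -0.1532)
O3 = (0.1718·cos240.0°, 0.1718·sin240.0°, -0.1932) = (-0.0859, -0.1488, -0.1932)
subtract pairs → two planes through P
linear system: -0.8870x+0.4305y = -0.0170−-0.2716z; -0.8102x+-0.2975y = -0.0354−-0.3515z
Cramer: x(z) = 0.0331-0.3788z;  y(z) = 0.0288-0.1498z
quadratic in z: (1.1659)z²+(0.2430)z+(-0.0194)=0, √Δ=0.3867 → z ∈ {-0.2700, 0.0616}; z = -0.2700 (taking z<0)
x = 0.1354, y = 0.0693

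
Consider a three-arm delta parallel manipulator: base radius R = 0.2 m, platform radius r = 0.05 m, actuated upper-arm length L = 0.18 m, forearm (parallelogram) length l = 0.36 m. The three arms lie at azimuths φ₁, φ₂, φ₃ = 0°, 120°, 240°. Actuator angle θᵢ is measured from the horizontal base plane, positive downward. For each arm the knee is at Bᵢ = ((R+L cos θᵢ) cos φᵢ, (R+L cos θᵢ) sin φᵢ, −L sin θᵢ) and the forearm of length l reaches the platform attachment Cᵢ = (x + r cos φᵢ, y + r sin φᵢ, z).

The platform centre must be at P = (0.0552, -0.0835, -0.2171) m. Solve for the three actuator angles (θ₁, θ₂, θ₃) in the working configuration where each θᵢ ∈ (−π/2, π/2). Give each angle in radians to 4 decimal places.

φ1=0.0° → target in arm frame (0.0552, -0.0835)
  A=0.0948, B=-0.2171, C=(l²−L²−A²−y'²−z²)/(2L)=0.0947
  θ1 = atan2(B,A) + arccos(C/0.2369) = 0.0003
arm 2 (φ=120.0°): x'=-0.0999, y'=-0.0061
  A=0.2499, B=-0.2171, C=(l²−L²−A²−y'²−z²)/(2L)=-0.0345
  √(A²+B²)=0.3310;  θ2 = -0.7153+1.6752 ≈ 0.9600
rotate P by −φ3: (0.0447, 0.0896, -0.2171)
  A=0.1053, B=-0.2171, C=(l²−L²−A²−y'²−z²)/(2L)=0.0860
  √(A²+B²)=0.2413;  θ3 = -1.1192+1.2063 ≈ 0.0871

θ₁ = 0.0003, θ₂ = 0.9600, θ₃ = 0.0871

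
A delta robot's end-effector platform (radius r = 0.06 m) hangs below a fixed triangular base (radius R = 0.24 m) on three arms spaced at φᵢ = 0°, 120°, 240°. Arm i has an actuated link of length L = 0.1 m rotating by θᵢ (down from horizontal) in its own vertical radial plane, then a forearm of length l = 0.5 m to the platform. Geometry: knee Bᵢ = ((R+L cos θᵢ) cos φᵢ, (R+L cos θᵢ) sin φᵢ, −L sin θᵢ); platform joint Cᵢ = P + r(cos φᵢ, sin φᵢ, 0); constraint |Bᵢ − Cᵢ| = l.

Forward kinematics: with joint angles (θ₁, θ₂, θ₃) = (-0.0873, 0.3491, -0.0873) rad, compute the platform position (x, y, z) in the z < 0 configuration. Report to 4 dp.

(0.0229, -0.0397, -0.4185)

S1 = (0.2796·cos0.0°, 0.2796·sin0.0°, 0.0087) = (0.2796, 0.0000, 0.0087)
arm 2 at φ=120.0°: e+L cos θ2 = 0.2740;  S2 = (-0.1370, 0.2373, -0.0342)
φ3=240.0°: virtual centre (-0.1398, -0.2422, 0.0087), radius l
subtract pairs → two planes through P
plane₁₂: -0.8332x+0.4745y+-0.0858z = -0.0020
det = 0.8016;  x = 0.0012+-0.0519z,  y = -0.0021+0.0898z
into |P−S₁|² = l²: 1.0108z² + 0.0111z + -0.1724 = 0;  Δ = 0.6972;  z = -0.4185 or 0.4076 → z<0 root = -0.4185
x = 0.0229, y = -0.0397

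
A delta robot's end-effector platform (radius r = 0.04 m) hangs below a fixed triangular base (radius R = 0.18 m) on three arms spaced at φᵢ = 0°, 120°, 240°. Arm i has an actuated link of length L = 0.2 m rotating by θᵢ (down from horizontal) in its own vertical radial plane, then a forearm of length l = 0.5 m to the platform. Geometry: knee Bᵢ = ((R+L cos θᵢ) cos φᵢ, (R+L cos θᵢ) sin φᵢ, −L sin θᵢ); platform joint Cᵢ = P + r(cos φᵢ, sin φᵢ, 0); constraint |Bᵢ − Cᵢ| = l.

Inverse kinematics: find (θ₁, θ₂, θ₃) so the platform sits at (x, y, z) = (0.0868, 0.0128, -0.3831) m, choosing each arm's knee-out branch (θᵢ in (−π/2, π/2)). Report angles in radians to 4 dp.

θ₁ = -0.2620, θ₂ = 0.2620, θ₃ = 0.3491

rotate P by −φ1: (0.0868, 0.0128, -0.3831)
  A cos θ + B sin θ = C:  0.0532·cos θ + -0.3831·sin θ = 0.1506
  θ1 = atan2(B,A) + arccos(C/0.3868) = -0.2620
φ2=120.0° → target in arm frame (-0.0323, -0.0816)
  e−x'=0.1723;  (l²−L²−(e−x')²−y'²−z²)/2L = 0.0672
  √(A²+B²)=0.4201;  θ2 = -1.1481+1.4101 ≈ 0.2620
rotate P by −φ3: (-0.0545, 0.0688, -0.3831)
  A=0.1945, B=-0.3831, C=(l²−L²−A²−y'²−z²)/(2L)=0.0517
  γ=atan2(-0.3831,0.1945)=-1.1010;  ψ=arccos(0.1203)=1.4502;  θ3=γ+ψ≈0.3491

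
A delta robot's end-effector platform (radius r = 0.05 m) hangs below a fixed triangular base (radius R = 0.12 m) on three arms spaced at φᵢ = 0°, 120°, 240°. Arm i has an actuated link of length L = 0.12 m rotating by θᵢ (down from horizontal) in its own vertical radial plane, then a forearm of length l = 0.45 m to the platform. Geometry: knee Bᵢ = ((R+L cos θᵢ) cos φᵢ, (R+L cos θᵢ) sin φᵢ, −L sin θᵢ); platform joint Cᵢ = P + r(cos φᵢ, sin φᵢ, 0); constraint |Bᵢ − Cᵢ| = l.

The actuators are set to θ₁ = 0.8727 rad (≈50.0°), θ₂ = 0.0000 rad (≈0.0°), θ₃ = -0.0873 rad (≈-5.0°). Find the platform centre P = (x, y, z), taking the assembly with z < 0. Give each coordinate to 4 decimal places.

arm 1 at φ=0.0°: ρ1 = 0.1471;  O1 = (0.1471, 0.0000, -0.0919)
O2 = (0.1900·cos120.0°, 0.1900·sin120.0°, 0.0000) = (-0.0950, 0.1645, 0.0000)
O3 = (0.1895·cos240.0°, 0.1895·sin240.0°, 0.0105) = (-0.0948, -0.1641, 0.0105)
eliminate P² terms by subtracting sphere 1 from 2 and 3
plane₁₂: -0.4843x+0.3291y+0.1839z = 0.0060
det = 0.3182;  x = -0.0123+0.4015z,  y = 0.0001+0.0321z
sphere 1 gives Az²+Bz+C=0 with A=1.1622, B=0.0558, C=-0.1686;  B²−4AC=0.7870;  roots -0.4057, 0.3576;  negative root z = -0.4057
x = -0.1752, y = -0.0129

(-0.1752, -0.0129, -0.4057)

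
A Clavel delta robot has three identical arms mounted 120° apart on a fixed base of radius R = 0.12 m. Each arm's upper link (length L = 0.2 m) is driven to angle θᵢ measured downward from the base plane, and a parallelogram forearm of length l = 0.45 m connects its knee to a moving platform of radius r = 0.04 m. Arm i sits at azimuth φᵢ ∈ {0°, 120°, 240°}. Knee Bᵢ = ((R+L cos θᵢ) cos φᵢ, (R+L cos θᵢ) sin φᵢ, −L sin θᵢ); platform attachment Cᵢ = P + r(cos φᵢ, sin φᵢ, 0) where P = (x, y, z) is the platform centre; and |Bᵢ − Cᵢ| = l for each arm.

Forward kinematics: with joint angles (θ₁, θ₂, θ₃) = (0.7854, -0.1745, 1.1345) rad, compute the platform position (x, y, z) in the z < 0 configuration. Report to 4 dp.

centre 1 = (0.2214·cos0.0°, 0.2214·sin0.0°, -0.1414) = (0.2214, 0.0000, -0.1414)
φ2=120.0°: virtual centre (-0.1385, 0.2399, 0.0347), radius l
centre 3 = (0.1645·cos240.0°, 0.1645·sin240.0°, -0.1813) = (-0.0823, -0.1425, -0.1813)
eliminate P² terms by subtracting sphere 1 from 2 and 3
plane₁₂: -0.7198x+0.4797y+0.3523z = 0.0089
det = 0.4965;  x = 0.0037+0.1252z,  y = 0.0241+-0.5465z
sphere 1 gives Az²+Bz+C=0 with A=1.3143, B=0.2020, C=-0.1345;  B²−4AC=0.7480;  roots -0.4059, 0.2522;  negative root z = -0.4059
x = -0.0471, y = 0.2459

(-0.0471, 0.2459, -0.4059)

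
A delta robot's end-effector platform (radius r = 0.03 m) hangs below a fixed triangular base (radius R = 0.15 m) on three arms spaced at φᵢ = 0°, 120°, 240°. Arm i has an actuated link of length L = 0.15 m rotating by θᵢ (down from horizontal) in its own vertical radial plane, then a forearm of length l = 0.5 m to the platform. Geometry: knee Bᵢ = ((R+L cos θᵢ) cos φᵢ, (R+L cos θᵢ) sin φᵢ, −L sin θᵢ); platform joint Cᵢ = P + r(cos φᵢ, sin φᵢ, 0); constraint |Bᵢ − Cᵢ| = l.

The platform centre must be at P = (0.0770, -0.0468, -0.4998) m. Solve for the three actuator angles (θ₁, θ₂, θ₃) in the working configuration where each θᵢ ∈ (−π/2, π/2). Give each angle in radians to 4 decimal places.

φ1=0.0° → target in arm frame (0.0770, -0.0468)
  A cos θ + B sin θ = C:  0.0430·cos θ + -0.4998·sin θ = -0.0878
  θ1 = atan2(B,A) + arccos(C/0.5016) = 0.2617
rotate P by −φ2: (-0.0790, -0.0433, -0.4998)
  e−x'=0.1990;  (l²−L²−(e−x')²−y'²−z²)/2L = -0.2126
  √(A²+B²)=0.5380;  θ2 = -1.1918+1.9771 ≈ 0.7853
rotate P by −φ3: (0.0020, 0.0901, -0.4998)
  e−x'=0.1180;  (l²−L²−(e−x')²−y'²−z²)/2L = -0.1478
  √(A²+B²)=0.5135;  θ3 = -1.3390+1.8627 ≈ 0.5237

θ₁ = 0.2617, θ₂ = 0.7853, θ₃ = 0.5237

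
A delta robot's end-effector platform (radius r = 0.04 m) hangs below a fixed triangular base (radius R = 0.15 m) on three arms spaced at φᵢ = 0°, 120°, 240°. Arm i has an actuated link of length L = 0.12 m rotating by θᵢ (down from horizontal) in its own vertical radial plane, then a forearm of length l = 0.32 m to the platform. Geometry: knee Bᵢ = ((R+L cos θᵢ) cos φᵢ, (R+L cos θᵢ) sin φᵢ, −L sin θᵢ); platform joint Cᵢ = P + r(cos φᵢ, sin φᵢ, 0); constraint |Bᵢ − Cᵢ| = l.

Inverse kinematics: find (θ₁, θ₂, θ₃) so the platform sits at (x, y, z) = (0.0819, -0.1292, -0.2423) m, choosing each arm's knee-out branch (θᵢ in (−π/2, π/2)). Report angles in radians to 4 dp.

θ₁ = -0.0876, θ₂ = 1.3089, θ₃ = -0.0004

arm 1 (φ=0.0°): x'=0.0819, y'=-0.1292
  A=0.0281, B=-0.2423, C=(l²−L²−A²−y'²−z²)/(2L)=0.0492
  θ1 = atan2(B,A) + arccos(C/0.2439) = -0.0876
arm 2 (φ=120.0°): x'=-0.1528, y'=-0.0063
  A=0.2628, B=-0.2423, C=(l²−L²−A²−y'²−z²)/(2L)=-0.1660
  θ2 = atan2(B,A) + arccos(C/0.3575) = 1.3089
rotate P by −φ3: (0.0709, 0.1355, -0.2423)
  A=0.0391, B=-0.2423, C=(l²−L²−A²−y'²−z²)/(2L)=0.0392
  √(A²+B²)=0.2454;  θ3 = -1.4110+1.4106 ≈ -0.0004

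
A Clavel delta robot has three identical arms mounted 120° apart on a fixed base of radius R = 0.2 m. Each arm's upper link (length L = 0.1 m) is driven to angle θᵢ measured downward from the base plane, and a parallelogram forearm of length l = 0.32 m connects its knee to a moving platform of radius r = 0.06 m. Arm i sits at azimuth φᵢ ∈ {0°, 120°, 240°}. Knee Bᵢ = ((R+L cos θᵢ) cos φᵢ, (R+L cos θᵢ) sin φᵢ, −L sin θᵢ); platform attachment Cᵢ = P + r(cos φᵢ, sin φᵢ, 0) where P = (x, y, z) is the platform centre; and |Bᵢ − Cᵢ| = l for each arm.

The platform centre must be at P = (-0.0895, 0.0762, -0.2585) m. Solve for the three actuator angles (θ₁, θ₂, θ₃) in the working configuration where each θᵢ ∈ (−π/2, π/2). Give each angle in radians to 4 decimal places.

rotate P by −φ1: (-0.0895, 0.0762, -0.2585)
  e−x'=0.2295;  (l²−L²−(e−x')²−y'²−z²)/2L = -0.1645
  √(A²+B²)=0.3457;  θ1 = -0.8448+2.0667 ≈ 1.2220
arm 2 (φ=120.0°): x'=0.1107, y'=0.0394
  A=0.0293, B=-0.2585, C=(l²−L²−A²−y'²−z²)/(2L)=0.1158
  √(A²+B²)=0.2602;  θ2 = -1.4581+1.1093 ≈ -0.3488
φ3=240.0° → target in arm frame (-0.0212, -0.1156)
  A=0.1612, B=-0.2585, C=(l²−L²−A²−y'²−z²)/(2L)=-0.0689
  θ3 = atan2(B,A) + arccos(C/0.3047) = 0.7859

θ₁ = 1.2220, θ₂ = -0.3488, θ₃ = 0.7859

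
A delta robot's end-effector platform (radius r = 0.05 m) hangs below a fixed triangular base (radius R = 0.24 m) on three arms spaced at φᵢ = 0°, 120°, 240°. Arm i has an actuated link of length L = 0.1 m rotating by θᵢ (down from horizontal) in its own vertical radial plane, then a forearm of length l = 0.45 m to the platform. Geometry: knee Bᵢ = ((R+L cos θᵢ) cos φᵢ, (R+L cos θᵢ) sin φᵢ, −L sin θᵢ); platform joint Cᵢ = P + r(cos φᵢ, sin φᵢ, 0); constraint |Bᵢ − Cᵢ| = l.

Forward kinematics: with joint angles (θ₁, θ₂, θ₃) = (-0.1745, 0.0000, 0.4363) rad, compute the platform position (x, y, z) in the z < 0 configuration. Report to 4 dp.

(0.0331, 0.0340, -0.3516)

arm 1 at φ=0.0°: ρ1 = 0.2885;  centre 1 = (0.2885, 0.0000, 0.0174)
centre 2 = (0.2900·cos120.0°, 0.2900·sin120.0°, 0.0000) = (-0.1450, 0.2511, 0.0000)
centre 3 = (0.2806·cos240.0°, 0.2806·sin240.0°, -0.0423) = (-0.1403, -0.2430, -0.0423)
eliminate P² terms by subtracting sphere 1 from 2 and 3
linear system: -0.8670x+0.5023y = 0.0006−-0.0347z; -0.8576x+-0.4861y = -0.0030−-0.1192z
det = 0.8522;  x = 0.0014+-0.0901z,  y = 0.0036+-0.0864z
sphere 1 gives Az²+Bz+C=0 with A=1.0156, B=0.0164, C=-0.1198;  B²−4AC=0.4869;  roots -0.3516, 0.3355;  negative root z = -0.3516
x = 0.0331, y = 0.0340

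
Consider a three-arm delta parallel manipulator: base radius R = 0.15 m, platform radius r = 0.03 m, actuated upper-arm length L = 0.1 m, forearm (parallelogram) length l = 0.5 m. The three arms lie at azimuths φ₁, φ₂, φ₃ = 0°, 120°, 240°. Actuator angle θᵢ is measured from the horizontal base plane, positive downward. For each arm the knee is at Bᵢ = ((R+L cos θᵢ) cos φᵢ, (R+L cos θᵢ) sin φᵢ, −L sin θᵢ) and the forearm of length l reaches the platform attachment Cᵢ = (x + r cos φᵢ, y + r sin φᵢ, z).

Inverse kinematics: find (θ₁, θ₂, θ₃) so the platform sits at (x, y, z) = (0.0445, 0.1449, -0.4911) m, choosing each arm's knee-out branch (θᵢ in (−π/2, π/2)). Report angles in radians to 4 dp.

φ1=0.0° → target in arm frame (0.0445, 0.1449)
  e−x'=0.0755;  (l²−L²−(e−x')²−y'²−z²)/2L = -0.1394
  γ=atan2(-0.4911,0.0755)=-1.4183;  ψ=arccos(-0.2805)=1.8551;  θ1=γ+ψ≈0.4369
φ2=120.0° → target in arm frame (0.1032, -0.1110)
  A=0.0168, B=-0.4911, C=(l²−L²−A²−y'²−z²)/(2L)=-0.0689
  θ2 = atan2(B,A) + arccos(C/0.4914) = 0.1748
φ3=240.0° → target in arm frame (-0.1477, -0.0339)
  e−x'=0.2677;  (l²−L²−(e−x')²−y'²−z²)/2L = -0.3701
  θ3 = atan2(B,A) + arccos(C/0.5593) = 1.2221

θ₁ = 0.4369, θ₂ = 0.1748, θ₃ = 1.2221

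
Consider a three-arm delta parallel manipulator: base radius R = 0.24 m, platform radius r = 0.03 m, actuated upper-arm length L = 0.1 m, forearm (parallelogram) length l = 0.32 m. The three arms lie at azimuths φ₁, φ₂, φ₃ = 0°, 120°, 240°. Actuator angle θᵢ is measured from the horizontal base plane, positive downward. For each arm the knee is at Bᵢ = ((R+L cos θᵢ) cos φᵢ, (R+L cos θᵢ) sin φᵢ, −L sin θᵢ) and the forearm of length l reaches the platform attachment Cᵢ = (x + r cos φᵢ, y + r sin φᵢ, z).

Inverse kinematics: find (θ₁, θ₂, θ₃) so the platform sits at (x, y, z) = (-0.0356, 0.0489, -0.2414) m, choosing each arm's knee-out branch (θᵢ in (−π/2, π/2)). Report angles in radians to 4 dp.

θ₁ = 1.2220, θ₂ = 0.3494, θ₃ = 1.1346

arm 1 (φ=0.0°): x'=-0.0356, y'=0.0489
  A cos θ + B sin θ = C:  0.2456·cos θ + -0.2414·sin θ = -0.1429
  θ1 = atan2(B,A) + arccos(C/0.3444) = 1.2220
φ2=120.0° → target in arm frame (0.0601, 0.0064)
  A=0.1499, B=-0.2414, C=(l²−L²−A²−y'²−z²)/(2L)=0.0581
  θ2 = atan2(B,A) + arccos(C/0.2841) = 0.3494
arm 3 (φ=240.0°): x'=-0.0245, y'=-0.0553
  A=0.2345, B=-0.2414, C=(l²−L²−A²−y'²−z²)/(2L)=-0.1197
  γ=atan2(-0.2414,0.2345)=-0.7998;  ψ=arccos(-0.3557)=1.9344;  θ3=γ+ψ≈1.1346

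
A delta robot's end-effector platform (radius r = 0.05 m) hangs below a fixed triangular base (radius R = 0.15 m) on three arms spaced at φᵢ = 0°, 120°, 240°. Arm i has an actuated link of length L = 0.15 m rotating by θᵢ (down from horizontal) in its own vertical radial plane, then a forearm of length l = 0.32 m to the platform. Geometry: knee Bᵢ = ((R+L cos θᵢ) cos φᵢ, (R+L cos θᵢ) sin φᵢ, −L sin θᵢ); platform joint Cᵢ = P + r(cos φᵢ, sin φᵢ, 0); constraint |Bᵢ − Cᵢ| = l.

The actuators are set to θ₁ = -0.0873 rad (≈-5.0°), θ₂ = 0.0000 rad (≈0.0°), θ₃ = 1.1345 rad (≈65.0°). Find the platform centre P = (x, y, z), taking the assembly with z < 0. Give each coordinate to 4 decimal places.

S1 = (0.2494·cos0.0°, 0.2494·sin0.0°, 0.0131) = (0.2494, 0.0000, 0.0131)
φ2=120.0°: virtual centre (-0.1250, 0.2165, 0.0000), radius l
S3 = (0.1634·cos240.0°, 0.1634·sin240.0°, -0.1359) = (-0.0817, -0.1415, -0.1359)
subtract pairs → two planes through P
plane₁₂: -0.7489x+0.4330y+-0.0262z = 0.0001
det = 0.4987;  x = 0.0149+-0.2736z,  y = 0.0260+-0.4128z
sphere 1 gives Az²+Bz+C=0 with A=1.2453, B=0.0808, C=-0.0465;  B²−4AC=0.2383;  roots -0.2284, 0.1636;  negative root z = -0.2284
x = 0.0774, y = 0.1203

(0.0774, 0.1203, -0.2284)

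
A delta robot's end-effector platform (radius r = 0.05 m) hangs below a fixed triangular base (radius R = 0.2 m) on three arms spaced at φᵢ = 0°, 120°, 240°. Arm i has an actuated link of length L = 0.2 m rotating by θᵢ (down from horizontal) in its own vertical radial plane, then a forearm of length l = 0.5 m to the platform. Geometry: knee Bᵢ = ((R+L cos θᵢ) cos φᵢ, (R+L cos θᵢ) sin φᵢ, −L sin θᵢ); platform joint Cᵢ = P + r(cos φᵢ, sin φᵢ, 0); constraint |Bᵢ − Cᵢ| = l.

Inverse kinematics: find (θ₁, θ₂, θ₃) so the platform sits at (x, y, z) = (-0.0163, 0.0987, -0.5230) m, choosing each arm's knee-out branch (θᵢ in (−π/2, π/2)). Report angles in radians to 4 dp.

rotate P by −φ1: (-0.0163, 0.0987, -0.5230)
  e−x'=0.1663;  (l²−L²−(e−x')²−y'²−z²)/2L = -0.2523
  √(A²+B²)=0.5488;  θ1 = -1.2629+2.0485 ≈ 0.7856
rotate P by −φ2: (0.0936, -0.0352, -0.5230)
  A cos θ + B sin θ = C:  0.0564·cos θ + -0.5230·sin θ = -0.1699
  γ=atan2(-0.5230,0.0564)=-1.4634;  ψ=arccos(-0.3229)=1.8996;  θ2=γ+ψ≈0.4362
φ3=240.0° → target in arm frame (-0.0773, -0.0635)
  A cos θ + B sin θ = C:  0.2273·cos θ + -0.5230·sin θ = -0.2981
  √(A²+B²)=0.5703;  θ3 = -1.1608+2.1208 ≈ 0.9601

θ₁ = 0.7856, θ₂ = 0.4362, θ₃ = 0.9601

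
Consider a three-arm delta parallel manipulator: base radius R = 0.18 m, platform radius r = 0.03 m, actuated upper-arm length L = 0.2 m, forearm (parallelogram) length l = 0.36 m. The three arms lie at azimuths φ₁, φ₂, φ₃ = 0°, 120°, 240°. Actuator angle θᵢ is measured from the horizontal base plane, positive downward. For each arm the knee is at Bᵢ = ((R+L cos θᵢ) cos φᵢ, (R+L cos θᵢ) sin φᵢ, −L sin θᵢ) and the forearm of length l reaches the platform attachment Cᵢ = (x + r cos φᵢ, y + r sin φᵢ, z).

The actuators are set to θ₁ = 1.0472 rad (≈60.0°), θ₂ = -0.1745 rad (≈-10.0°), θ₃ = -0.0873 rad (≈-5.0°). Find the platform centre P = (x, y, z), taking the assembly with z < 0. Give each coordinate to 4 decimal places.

O1 = (0.2500·cos0.0°, 0.2500·sin0.0°, -0.1732) = (0.2500, 0.0000, -0.1732)
φ2=120.0°: virtual centre (-0.1735, 0.3005, 0.0347), radius l
arm 3 at φ=240.0°: ρ3 = 0.3492;  O3 = (-0.1746, -0.3024, 0.0174)
subtract pairs → two planes through P
linear system: -0.8470x+0.6010y = 0.0291−0.4159z; -0.8492x+-0.6049y = 0.0298−0.3813z
det = 1.0227;  x = -0.0347+0.4700z,  y = -0.0005+-0.0296z
sphere 1 gives Az²+Bz+C=0 with A=1.2218, B=0.0788, C=-0.0185;  B²−4AC=0.0968;  roots -0.1596, 0.0951;  negative root z = -0.1596
x = -0.1097, y = 0.0042

(-0.1097, 0.0042, -0.1596)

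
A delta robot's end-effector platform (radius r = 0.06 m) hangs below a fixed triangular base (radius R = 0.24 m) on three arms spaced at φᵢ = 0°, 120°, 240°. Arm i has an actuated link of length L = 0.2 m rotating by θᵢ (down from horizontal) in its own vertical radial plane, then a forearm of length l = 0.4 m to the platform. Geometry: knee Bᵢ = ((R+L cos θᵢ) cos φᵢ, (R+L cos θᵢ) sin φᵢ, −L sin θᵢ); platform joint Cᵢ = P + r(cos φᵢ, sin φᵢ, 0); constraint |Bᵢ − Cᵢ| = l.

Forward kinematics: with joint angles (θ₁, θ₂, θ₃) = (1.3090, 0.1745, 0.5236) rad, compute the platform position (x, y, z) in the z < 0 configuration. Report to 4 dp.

φ1=0.0°: virtual centre (0.2318, 0.0000, -0.1932), radius l
arm 2 at φ=120.0°: (R−r)+L cos θ2 = 0.3770;  centre 2 = (-0.1885, 0.3265, -0.0347)
arm 3 at φ=240.0°: (R−r)+L cos θ3 = 0.3532;  centre 3 = (-0.1766, -0.3059, -0.1000)
|centre ₂|²−|centre ₁|² = 0.0523;  |centre ₃|²−|centre ₁|² = 0.0437
plane₁₂: -0.8405x+0.6529y+0.3169z = 0.0523
det = 1.0474;  x = -0.0578+0.3013z,  y = 0.0057+-0.0976z
sphere 1 gives Az²+Bz+C=0 with A=1.1003, B=0.2108, C=-0.0388;  B²−4AC=0.2152;  roots -0.3066, 0.1150;  negative root z = -0.3066
x = -0.1502, y = 0.0356

(-0.1502, 0.0356, -0.3066)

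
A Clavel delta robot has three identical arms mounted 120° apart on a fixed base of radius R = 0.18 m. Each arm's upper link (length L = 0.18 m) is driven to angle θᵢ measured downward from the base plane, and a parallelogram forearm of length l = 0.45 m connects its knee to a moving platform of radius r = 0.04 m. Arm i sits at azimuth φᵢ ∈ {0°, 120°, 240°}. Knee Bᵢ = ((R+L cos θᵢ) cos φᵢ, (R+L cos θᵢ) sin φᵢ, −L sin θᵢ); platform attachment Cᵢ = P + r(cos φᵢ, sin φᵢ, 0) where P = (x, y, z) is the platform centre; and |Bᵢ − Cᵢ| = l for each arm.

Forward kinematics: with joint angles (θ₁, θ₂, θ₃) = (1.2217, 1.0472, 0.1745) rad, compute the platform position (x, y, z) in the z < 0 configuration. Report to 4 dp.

(-0.1168, -0.1352, -0.4570)

φ1=0.0°: virtual centre (0.2016, 0.0000, -0.1691), radius l
arm 2 at φ=120.0°: ρ2 = 0.2300;  centre 2 = (-0.1150, 0.1992, -0.1559)
arm 3 at φ=240.0°: ρ3 = 0.3173;  centre 3 = (-0.1586, -0.2748, -0.0313)
|centre ₂|²−|centre ₁|² = 0.0080;  |centre ₃|²−|centre ₁|² = 0.0324
linear system: -0.6331x+0.3984y = 0.0080−0.0265z; -0.7204x+-0.5495y = 0.0324−0.2758z
Cramer: x(z) = -0.0272+0.1960z;  y(z) = -0.0233+0.2449z
into |P−centre ₁|² = l²: 1.0984z² + 0.2372z + -0.1210 = 0;  Δ = 0.5879;  z = -0.4570 or 0.2411 → z<0 root = -0.4570
x = -0.1168, y = -0.1352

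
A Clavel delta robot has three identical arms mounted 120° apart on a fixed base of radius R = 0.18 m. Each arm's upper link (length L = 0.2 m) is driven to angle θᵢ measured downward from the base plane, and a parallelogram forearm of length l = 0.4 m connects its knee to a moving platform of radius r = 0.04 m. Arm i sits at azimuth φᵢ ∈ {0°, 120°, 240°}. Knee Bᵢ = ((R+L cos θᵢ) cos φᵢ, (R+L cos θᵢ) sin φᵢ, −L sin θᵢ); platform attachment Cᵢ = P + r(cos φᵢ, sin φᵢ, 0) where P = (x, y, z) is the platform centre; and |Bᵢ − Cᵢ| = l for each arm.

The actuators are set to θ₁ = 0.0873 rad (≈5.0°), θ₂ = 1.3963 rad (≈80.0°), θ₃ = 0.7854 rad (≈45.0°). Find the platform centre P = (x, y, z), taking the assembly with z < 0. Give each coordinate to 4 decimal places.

S1 = (0.3392·cos0.0°, 0.3392·sin0.0°, -0.0174) = (0.3392, 0.0000, -0.0174)
arm 2 at φ=120.0°: (R−r)+L cos θ2 = 0.1747;  S2 = (-0.0874, 0.1513, -0.1970)
S3 = (0.2814·cos240.0°, 0.2814·sin240.0°, -0.1414) = (-0.1407, -0.2437, -0.1414)
|S₂|²−|S₁|² = -0.0461;  |S₃|²−|S₁|² = -0.0162
plane₁₂: -0.8532x+0.3026y+-0.3590z = -0.0461
det = 0.7064;  x = 0.0387+-0.3540z,  y = -0.0430+0.1884z
quadratic in z: (1.1608)z²+(0.2314)z+(-0.0675)=0, √Δ=0.6059 → z ∈ {-0.3607, 0.1613}; z = -0.3607 (taking z<0)
x = 0.1664, y = -0.1110

(0.1664, -0.1110, -0.3607)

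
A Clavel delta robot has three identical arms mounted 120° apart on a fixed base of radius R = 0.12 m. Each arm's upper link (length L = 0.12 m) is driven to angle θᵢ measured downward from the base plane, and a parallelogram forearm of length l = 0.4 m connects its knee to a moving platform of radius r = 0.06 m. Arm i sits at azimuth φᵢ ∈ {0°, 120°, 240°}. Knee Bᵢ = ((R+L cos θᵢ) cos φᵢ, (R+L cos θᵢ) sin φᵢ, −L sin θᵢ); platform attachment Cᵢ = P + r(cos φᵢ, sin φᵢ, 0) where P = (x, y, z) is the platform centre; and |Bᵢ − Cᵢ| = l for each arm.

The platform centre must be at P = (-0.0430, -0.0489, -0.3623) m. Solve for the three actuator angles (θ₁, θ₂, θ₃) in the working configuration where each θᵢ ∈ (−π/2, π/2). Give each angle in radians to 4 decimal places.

θ₁ = 0.2622, θ₂ = 0.1747, θ₃ = -0.1742

rotate P by −φ1: (-0.0430, -0.0489, -0.3623)
  e−x'=0.1030;  (l²−L²−(e−x')²−y'²−z²)/2L = 0.0056
  √(A²+B²)=0.3767;  θ1 = -1.2938+1.5560 ≈ 0.2622
rotate P by −φ2: (-0.0208, 0.0617, -0.3623)
  e−x'=0.0808;  (l²−L²−(e−x')²−y'²−z²)/2L = 0.0167
  √(A²+B²)=0.3712;  θ2 = -1.3512+1.5259 ≈ 0.1747
φ3=240.0° → target in arm frame (0.0638, -0.0128)
  A cos θ + B sin θ = C:  -0.0038·cos θ + -0.3623·sin θ = 0.0590
  θ3 = atan2(B,A) + arccos(C/0.3623) = -0.1742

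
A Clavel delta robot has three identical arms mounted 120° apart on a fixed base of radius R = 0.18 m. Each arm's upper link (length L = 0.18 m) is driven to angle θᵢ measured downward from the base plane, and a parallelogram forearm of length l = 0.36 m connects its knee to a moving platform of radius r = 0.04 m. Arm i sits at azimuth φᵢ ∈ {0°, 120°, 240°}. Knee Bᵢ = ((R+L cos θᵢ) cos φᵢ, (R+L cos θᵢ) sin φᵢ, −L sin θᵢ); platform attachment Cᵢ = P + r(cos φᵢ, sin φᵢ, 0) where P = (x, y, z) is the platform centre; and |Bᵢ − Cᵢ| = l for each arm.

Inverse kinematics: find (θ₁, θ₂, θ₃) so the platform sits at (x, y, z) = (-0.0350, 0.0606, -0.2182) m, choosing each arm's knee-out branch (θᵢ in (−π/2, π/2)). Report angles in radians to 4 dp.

θ₁ = 0.5235, θ₂ = -0.2619, θ₃ = 0.5234

φ1=0.0° → target in arm frame (-0.0350, 0.0606)
  A=0.1750, B=-0.2182, C=(l²−L²−A²−y'²−z²)/(2L)=0.0425
  θ1 = atan2(B,A) + arccos(C/0.2797) = 0.5235
rotate P by −φ2: (0.0700, 0.0000, -0.2182)
  A=0.0700, B=-0.2182, C=(l²−L²−A²−y'²−z²)/(2L)=0.1241
  γ=atan2(-0.2182,0.0700)=-1.2603;  ψ=arccos(0.5417)=0.9984;  θ2=γ+ψ≈-0.2619
arm 3 (φ=240.0°): x'=-0.0350, y'=-0.0606
  A=0.1750, B=-0.2182, C=(l²−L²−A²−y'²−z²)/(2L)=0.0425
  γ=atan2(-0.2182,0.1750)=-0.8949;  ψ=arccos(0.1519)=1.4183;  θ3=γ+ψ≈0.5234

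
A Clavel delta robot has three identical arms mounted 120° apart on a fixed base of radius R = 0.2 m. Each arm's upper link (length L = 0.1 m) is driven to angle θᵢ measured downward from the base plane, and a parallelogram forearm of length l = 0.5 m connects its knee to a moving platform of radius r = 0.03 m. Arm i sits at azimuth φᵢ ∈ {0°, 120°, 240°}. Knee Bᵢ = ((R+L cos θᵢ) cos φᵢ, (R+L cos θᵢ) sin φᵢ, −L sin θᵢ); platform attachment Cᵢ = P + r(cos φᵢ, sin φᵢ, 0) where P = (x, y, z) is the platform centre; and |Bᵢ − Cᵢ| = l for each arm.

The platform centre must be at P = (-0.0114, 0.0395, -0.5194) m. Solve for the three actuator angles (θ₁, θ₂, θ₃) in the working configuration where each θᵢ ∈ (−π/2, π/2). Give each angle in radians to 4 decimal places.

rotate P by −φ1: (-0.0114, 0.0395, -0.5194)
  e−x'=0.1814;  (l²−L²−(e−x')²−y'²−z²)/2L = -0.3212
  γ=atan2(-0.5194,0.1814)=-1.2348;  ψ=arccos(-0.5838)=2.1943;  θ1=γ+ψ≈0.9595
arm 2 (φ=120.0°): x'=0.0399, y'=-0.0099
  A=0.1301, B=-0.5194, C=(l²−L²−A²−y'²−z²)/(2L)=-0.2340
  √(A²+B²)=0.5354;  θ2 = -1.3254+2.0231 ≈ 0.6977
rotate P by −φ3: (-0.0285, -0.0296, -0.5194)
  A cos θ + B sin θ = C:  0.1985·cos θ + -0.5194·sin θ = -0.3503
  θ3 = atan2(B,A) + arccos(C/0.5560) = 1.0466

θ₁ = 0.9595, θ₂ = 0.6977, θ₃ = 1.0466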